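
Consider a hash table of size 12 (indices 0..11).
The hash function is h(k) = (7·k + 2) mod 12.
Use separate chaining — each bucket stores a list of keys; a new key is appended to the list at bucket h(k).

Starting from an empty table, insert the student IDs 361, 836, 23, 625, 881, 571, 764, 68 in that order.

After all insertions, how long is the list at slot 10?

3

361 -> bucket 9
836 -> bucket 10
23 -> bucket 7
625 -> bucket 9 (collision)
881 -> bucket 1
571 -> bucket 3
764 -> bucket 10 (collision)
68 -> bucket 10 (collision)
Final buckets:
0: _
1: 881
2: _
3: 571
4: _
5: _
6: _
7: 23
8: _
9: 361 -> 625
10: 836 -> 764 -> 68
11: _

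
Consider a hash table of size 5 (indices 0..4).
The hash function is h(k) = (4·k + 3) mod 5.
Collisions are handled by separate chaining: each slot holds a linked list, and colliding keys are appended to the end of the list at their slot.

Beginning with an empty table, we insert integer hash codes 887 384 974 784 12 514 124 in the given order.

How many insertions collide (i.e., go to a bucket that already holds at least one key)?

Insert 887: h=1, bucket 1 empty → new chain.
Insert 384: h=4, bucket 4 empty → new chain.
Insert 974: h=4, bucket 4 nonempty → append to chain.
Insert 784: h=4, bucket 4 nonempty → append to chain.
Insert 12: h=1, bucket 1 nonempty → append to chain.
Insert 514: h=4, bucket 4 nonempty → append to chain.
Insert 124: h=4, bucket 4 nonempty → append to chain.
Final buckets:
0: _
1: 887 -> 12
2: _
3: _
4: 384 -> 974 -> 784 -> 514 -> 124

5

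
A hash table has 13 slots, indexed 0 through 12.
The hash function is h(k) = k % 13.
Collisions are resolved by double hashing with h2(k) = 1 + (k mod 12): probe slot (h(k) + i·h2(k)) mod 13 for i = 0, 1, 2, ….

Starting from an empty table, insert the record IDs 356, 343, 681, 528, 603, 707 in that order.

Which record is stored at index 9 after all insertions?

603

Insert 356: h=5, slot 5 empty => index 5.
Insert 343: h=5, h2=8, slot 5 occupied => index 0.
Insert 681: h=5, h2=10, slot 5 occupied => index 2.
Insert 528: h=8, slot 8 empty => index 8.
Insert 603: h=5, h2=4, slot 5 occupied => index 9.
Insert 707: h=5, h2=12, slot 5 occupied => index 4.
Table: [343, -, 681, -, 707, 356, -, -, 528, 603, -, -, -]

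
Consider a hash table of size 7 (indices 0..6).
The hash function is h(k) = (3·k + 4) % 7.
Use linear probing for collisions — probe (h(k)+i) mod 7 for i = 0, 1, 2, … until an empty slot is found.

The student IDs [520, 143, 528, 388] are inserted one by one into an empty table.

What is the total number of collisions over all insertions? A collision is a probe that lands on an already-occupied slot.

520 hashes to 3; slot 3 is free => place at 3.
143 hashes to 6; slot 6 is free => place at 6.
528 hashes to 6; 6 taken => place at 0.
388 hashes to 6; 6,0 taken => place at 1.
Table: [528, 388, -, 520, -, -, 143]

3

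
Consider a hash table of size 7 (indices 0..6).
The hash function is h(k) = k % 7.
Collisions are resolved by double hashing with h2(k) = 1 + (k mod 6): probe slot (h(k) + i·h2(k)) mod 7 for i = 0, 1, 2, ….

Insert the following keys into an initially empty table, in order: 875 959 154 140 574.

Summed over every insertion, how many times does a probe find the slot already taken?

875: h=0 → slot 0
959: h=0, h2=6, probe 0,6 → slot 6
154: h=0, h2=5, probe 0,5 → slot 5
140: h=0, h2=3, probe 0,3 → slot 3
574: h=0, h2=5, probe 0,5,3,1 → slot 1
Table: [875, 574, _, 140, _, 154, 959]

6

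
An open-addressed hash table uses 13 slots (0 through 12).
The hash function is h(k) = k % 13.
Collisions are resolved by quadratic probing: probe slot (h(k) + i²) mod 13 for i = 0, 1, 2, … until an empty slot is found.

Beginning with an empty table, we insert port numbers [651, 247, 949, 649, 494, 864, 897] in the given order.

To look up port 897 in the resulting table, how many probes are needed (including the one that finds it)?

Insert 651: h=1, slot 1 empty => index 1.
Insert 247: h=0, slot 0 empty => index 0.
Insert 949: h=0, slots 0,1 occupied => index 4.
Insert 649: h=12, slot 12 empty => index 12.
Insert 494: h=0, slots 0,1,4 occupied => index 9.
Insert 864: h=6, slot 6 empty => index 6.
Insert 897: h=0, slots 0,1,4,9 occupied => index 3.
Table: [247, 651, _, 897, 949, _, 864, _, _, 494, _, _, 649]
Lookup 897: h=0, probe 0,1,4,9,3 → found at 3.

5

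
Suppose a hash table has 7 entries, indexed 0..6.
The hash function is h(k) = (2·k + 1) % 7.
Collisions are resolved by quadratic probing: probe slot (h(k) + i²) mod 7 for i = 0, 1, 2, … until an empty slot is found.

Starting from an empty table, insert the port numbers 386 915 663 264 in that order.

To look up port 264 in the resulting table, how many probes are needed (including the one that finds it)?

Insert 386: h=3, slot 3 empty => index 3.
Insert 915: h=4, slot 4 empty => index 4.
Insert 663: h=4, slot 4 occupied => index 5.
Insert 264: h=4, slots 4,5 occupied => index 1.
Table: [., 264, ., 386, 915, 663, .]
Lookup 264: h=4, probe 4,5,1 → found at 1.

3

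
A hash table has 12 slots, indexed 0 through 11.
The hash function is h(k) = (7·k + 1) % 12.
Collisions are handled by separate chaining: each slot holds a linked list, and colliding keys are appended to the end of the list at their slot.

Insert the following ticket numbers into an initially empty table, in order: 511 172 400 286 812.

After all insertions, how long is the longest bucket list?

Insert 511: h=2, bucket 2 empty -> new chain.
Insert 172: h=5, bucket 5 empty -> new chain.
Insert 400: h=5, bucket 5 nonempty -> append to chain.
Insert 286: h=11, bucket 11 empty -> new chain.
Insert 812: h=9, bucket 9 empty -> new chain.
Final buckets:
0: —
1: —
2: 511
3: —
4: —
5: 172 -> 400
6: —
7: —
8: —
9: 812
10: —
11: 286

2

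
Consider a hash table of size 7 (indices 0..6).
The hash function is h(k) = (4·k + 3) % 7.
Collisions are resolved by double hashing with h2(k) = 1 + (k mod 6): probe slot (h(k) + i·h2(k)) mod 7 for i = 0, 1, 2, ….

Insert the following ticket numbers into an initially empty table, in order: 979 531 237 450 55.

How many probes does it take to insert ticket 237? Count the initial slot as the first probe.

Insert 979: h=6, slot 6 empty => index 6.
Insert 531: h=6, h2=4, slot 6 occupied => index 3.
Insert 237: h=6, h2=4, slots 6,3 occupied => index 0.
Insert 450: h=4, slot 4 empty => index 4.
Insert 55: h=6, h2=2, slot 6 occupied => index 1.
Table: [237, 55, _, 531, 450, _, 979]

3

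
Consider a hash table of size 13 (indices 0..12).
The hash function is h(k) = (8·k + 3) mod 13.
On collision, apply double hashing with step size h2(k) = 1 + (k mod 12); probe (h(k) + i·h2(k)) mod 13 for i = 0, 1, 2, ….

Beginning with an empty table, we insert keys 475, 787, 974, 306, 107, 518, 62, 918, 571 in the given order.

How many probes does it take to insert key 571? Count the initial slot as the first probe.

3

475: h=7 -> slot 7
787: h=7, h2=8, probe 7,2 -> slot 2
974: h=8 -> slot 8
306: h=7, h2=7, probe 7,1 -> slot 1
107: h=1, h2=12, probe 1,0 -> slot 0
518: h=0, h2=3, probe 0,3 -> slot 3
62: h=5 -> slot 5
918: h=2, h2=7, probe 2,9 -> slot 9
571: h=8, h2=8, probe 8,3,11 -> slot 11
Table: [107, 306, 787, 518, ∅, 62, ∅, 475, 974, 918, ∅, 571, ∅]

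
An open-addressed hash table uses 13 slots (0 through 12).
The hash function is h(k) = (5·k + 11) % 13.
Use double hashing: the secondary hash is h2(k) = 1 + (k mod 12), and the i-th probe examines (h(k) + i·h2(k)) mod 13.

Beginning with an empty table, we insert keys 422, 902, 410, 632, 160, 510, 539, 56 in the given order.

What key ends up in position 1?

539

422: h=2 => slot 2
902: h=10 => slot 10
410: h=7 => slot 7
632: h=12 => slot 12
160: h=5 => slot 5
510: h=0 => slot 0
539: h=2, h2=12, probe 2,1 => slot 1
56: h=5, h2=9, probe 5,1,10,6 => slot 6
Table: [510, 539, 422, _, _, 160, 56, 410, _, _, 902, _, 632]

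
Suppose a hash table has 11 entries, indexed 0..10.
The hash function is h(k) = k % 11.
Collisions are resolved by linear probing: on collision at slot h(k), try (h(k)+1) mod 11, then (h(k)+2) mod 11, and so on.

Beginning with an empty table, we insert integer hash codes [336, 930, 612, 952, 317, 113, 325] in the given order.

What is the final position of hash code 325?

336 hashes to 6; slot 6 is free → place at 6.
930 hashes to 6; 6 taken → place at 7.
612 hashes to 7; 7 taken → place at 8.
952 hashes to 6; 6,7,8 taken → place at 9.
317 hashes to 9; 9 taken → place at 10.
113 hashes to 3; slot 3 is free → place at 3.
325 hashes to 6; 6,7,8,9,10 taken → place at 0.
Table: [325, _, _, 113, _, _, 336, 930, 612, 952, 317]

0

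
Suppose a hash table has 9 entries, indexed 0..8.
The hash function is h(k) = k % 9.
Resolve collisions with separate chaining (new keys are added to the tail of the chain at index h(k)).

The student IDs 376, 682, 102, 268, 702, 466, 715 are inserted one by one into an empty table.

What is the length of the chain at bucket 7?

376 → bucket 7
682 → bucket 7 (collision)
102 → bucket 3
268 → bucket 7 (collision)
702 → bucket 0
466 → bucket 7 (collision)
715 → bucket 4
Final buckets:
0: 702
1: —
2: —
3: 102
4: 715
5: —
6: —
7: 376 -> 682 -> 268 -> 466
8: —

4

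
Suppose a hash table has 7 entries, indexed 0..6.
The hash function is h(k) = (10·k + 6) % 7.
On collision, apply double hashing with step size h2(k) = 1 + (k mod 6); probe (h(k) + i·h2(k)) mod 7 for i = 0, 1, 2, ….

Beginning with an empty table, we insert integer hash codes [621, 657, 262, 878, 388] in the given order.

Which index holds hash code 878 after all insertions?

Insert 621: h=0, slot 0 empty -> index 0.
Insert 657: h=3, slot 3 empty -> index 3.
Insert 262: h=1, slot 1 empty -> index 1.
Insert 878: h=1, h2=3, slot 1 occupied -> index 4.
Insert 388: h=1, h2=5, slot 1 occupied -> index 6.
Table: [621, 262, —, 657, 878, —, 388]

4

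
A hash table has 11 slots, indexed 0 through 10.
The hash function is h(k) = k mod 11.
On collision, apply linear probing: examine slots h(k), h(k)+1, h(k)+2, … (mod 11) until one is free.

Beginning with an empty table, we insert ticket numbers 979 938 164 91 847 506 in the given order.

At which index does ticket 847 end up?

1

Insert 979: h=0, slot 0 empty → index 0.
Insert 938: h=3, slot 3 empty → index 3.
Insert 164: h=10, slot 10 empty → index 10.
Insert 91: h=3, slot 3 occupied → index 4.
Insert 847: h=0, slot 0 occupied → index 1.
Insert 506: h=0, slots 0,1 occupied → index 2.
Table: [979, 847, 506, 938, 91, ∅, ∅, ∅, ∅, ∅, 164]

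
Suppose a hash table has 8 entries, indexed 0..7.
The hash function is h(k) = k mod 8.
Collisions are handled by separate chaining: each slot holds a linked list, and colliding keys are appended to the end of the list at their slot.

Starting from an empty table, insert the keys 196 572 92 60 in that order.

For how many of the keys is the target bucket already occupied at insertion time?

3

Insert 196: h=4, bucket 4 empty → new chain.
Insert 572: h=4, bucket 4 nonempty → append to chain.
Insert 92: h=4, bucket 4 nonempty → append to chain.
Insert 60: h=4, bucket 4 nonempty → append to chain.
Final buckets:
0: ∅
1: ∅
2: ∅
3: ∅
4: 196 -> 572 -> 92 -> 60
5: ∅
6: ∅
7: ∅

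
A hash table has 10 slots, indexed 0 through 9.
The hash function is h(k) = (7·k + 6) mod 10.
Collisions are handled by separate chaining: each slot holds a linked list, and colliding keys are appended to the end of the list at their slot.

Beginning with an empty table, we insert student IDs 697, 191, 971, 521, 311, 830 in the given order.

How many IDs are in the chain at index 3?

697 -> bucket 5
191 -> bucket 3
971 -> bucket 3 (collision)
521 -> bucket 3 (collision)
311 -> bucket 3 (collision)
830 -> bucket 6
Final buckets:
0: -
1: -
2: -
3: 191 -> 971 -> 521 -> 311
4: -
5: 697
6: 830
7: -
8: -
9: -

4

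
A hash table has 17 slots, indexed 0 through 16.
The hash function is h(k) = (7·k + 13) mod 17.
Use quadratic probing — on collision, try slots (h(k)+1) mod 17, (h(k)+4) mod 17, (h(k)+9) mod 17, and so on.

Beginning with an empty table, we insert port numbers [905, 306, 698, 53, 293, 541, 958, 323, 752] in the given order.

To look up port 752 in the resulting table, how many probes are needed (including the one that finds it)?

905 hashes to 7; slot 7 is free → place at 7.
306 hashes to 13; slot 13 is free → place at 13.
698 hashes to 3; slot 3 is free → place at 3.
53 hashes to 10; slot 10 is free → place at 10.
293 hashes to 7; 7 taken → place at 8.
541 hashes to 9; slot 9 is free → place at 9.
958 hashes to 4; slot 4 is free → place at 4.
323 hashes to 13; 13 taken → place at 14.
752 hashes to 7; 7,8 taken → place at 11.
Table: [∅, ∅, ∅, 698, 958, ∅, ∅, 905, 293, 541, 53, 752, ∅, 306, 323, ∅, ∅]
Lookup 752: h=7, probe 7,8,11 → found at 11.

3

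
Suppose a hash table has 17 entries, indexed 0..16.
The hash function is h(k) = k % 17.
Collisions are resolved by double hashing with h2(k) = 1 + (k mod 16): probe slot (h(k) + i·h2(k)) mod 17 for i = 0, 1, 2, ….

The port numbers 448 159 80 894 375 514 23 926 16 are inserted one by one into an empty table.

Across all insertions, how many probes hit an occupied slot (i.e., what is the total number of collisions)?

2

Insert 448: h=6, slot 6 empty → index 6.
Insert 159: h=6, h2=16, slot 6 occupied → index 5.
Insert 80: h=12, slot 12 empty → index 12.
Insert 894: h=10, slot 10 empty → index 10.
Insert 375: h=1, slot 1 empty → index 1.
Insert 514: h=4, slot 4 empty → index 4.
Insert 23: h=6, h2=8, slot 6 occupied → index 14.
Insert 926: h=8, slot 8 empty → index 8.
Insert 16: h=16, slot 16 empty → index 16.
Table: [∅, 375, ∅, ∅, 514, 159, 448, ∅, 926, ∅, 894, ∅, 80, ∅, 23, ∅, 16]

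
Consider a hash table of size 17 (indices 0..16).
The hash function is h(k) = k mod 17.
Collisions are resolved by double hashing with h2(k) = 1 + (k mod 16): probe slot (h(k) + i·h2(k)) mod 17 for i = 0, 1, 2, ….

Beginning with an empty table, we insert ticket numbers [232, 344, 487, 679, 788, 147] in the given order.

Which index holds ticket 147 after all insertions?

15

232 hashes to 11; slot 11 is free => place at 11.
344 hashes to 4; slot 4 is free => place at 4.
487 hashes to 11, h2=8; 11 taken => place at 2.
679 hashes to 16; slot 16 is free => place at 16.
788 hashes to 6; slot 6 is free => place at 6.
147 hashes to 11, h2=4; 11 taken => place at 15.
Table: [—, —, 487, —, 344, —, 788, —, —, —, —, 232, —, —, —, 147, 679]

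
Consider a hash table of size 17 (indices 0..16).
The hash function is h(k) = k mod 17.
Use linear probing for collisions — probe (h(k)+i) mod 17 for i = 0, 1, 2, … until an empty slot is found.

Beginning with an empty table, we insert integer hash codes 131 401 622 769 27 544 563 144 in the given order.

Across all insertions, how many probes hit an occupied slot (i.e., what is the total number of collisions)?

Insert 131: h=12, slot 12 empty => index 12.
Insert 401: h=10, slot 10 empty => index 10.
Insert 622: h=10, slot 10 occupied => index 11.
Insert 769: h=4, slot 4 empty => index 4.
Insert 27: h=10, slots 10,11,12 occupied => index 13.
Insert 544: h=0, slot 0 empty => index 0.
Insert 563: h=2, slot 2 empty => index 2.
Insert 144: h=8, slot 8 empty => index 8.
Table: [544, _, 563, _, 769, _, _, _, 144, _, 401, 622, 131, 27, _, _, _]

4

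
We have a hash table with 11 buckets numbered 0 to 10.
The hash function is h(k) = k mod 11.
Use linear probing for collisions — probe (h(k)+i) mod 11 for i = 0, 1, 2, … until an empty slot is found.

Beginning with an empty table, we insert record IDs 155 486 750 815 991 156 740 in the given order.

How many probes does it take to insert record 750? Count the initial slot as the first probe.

155 hashes to 1; slot 1 is free -> place at 1.
486 hashes to 2; slot 2 is free -> place at 2.
750 hashes to 2; 2 taken -> place at 3.
815 hashes to 1; 1,2,3 taken -> place at 4.
991 hashes to 1; 1,2,3,4 taken -> place at 5.
156 hashes to 2; 2,3,4,5 taken -> place at 6.
740 hashes to 3; 3,4,5,6 taken -> place at 7.
Table: [—, 155, 486, 750, 815, 991, 156, 740, —, —, —]

2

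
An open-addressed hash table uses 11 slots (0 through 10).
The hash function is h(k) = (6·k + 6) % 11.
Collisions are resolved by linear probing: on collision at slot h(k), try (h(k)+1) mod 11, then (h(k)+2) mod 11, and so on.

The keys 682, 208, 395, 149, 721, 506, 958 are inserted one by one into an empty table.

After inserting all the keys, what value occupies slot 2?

682 hashes to 6; slot 6 is free -> place at 6.
208 hashes to 0; slot 0 is free -> place at 0.
395 hashes to 0; 0 taken -> place at 1.
149 hashes to 9; slot 9 is free -> place at 9.
721 hashes to 9; 9 taken -> place at 10.
506 hashes to 6; 6 taken -> place at 7.
958 hashes to 1; 1 taken -> place at 2.
Table: [208, 395, 958, -, -, -, 682, 506, -, 149, 721]

958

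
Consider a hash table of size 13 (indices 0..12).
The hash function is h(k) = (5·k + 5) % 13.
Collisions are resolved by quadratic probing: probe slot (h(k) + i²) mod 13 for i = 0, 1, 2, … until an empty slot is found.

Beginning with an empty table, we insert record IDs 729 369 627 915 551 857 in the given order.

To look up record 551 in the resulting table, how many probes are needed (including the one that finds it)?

729: h=10 -> slot 10
369: h=4 -> slot 4
627: h=7 -> slot 7
915: h=4, probe 4,5 -> slot 5
551: h=4, probe 4,5,8 -> slot 8
857: h=0 -> slot 0
Table: [857, _, _, _, 369, 915, _, 627, 551, _, 729, _, _]
Lookup 551: h=4, probe 4,5,8 → found at 8.

3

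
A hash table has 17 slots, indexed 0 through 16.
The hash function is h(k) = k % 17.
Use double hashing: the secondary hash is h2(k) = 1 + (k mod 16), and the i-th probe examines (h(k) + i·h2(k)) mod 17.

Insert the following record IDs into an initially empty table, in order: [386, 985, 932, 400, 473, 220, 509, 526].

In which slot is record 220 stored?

8

Insert 386: h=12, slot 12 empty → index 12.
Insert 985: h=16, slot 16 empty → index 16.
Insert 932: h=14, slot 14 empty → index 14.
Insert 400: h=9, slot 9 empty → index 9.
Insert 473: h=14, h2=10, slot 14 occupied → index 7.
Insert 220: h=16, h2=13, slots 16,12 occupied → index 8.
Insert 509: h=16, h2=14, slot 16 occupied → index 13.
Insert 526: h=16, h2=15, slots 16,14,12 occupied → index 10.
Table: [—, —, —, —, —, —, —, 473, 220, 400, 526, —, 386, 509, 932, —, 985]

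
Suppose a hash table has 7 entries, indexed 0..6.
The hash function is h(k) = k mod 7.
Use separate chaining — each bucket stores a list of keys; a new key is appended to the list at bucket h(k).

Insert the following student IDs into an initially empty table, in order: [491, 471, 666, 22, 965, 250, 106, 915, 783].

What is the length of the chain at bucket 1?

Insert 491: h=1, bucket 1 empty → new chain.
Insert 471: h=2, bucket 2 empty → new chain.
Insert 666: h=1, bucket 1 nonempty → append to chain.
Insert 22: h=1, bucket 1 nonempty → append to chain.
Insert 965: h=6, bucket 6 empty → new chain.
Insert 250: h=5, bucket 5 empty → new chain.
Insert 106: h=1, bucket 1 nonempty → append to chain.
Insert 915: h=5, bucket 5 nonempty → append to chain.
Insert 783: h=6, bucket 6 nonempty → append to chain.
Final buckets:
0: —
1: 491 -> 666 -> 22 -> 106
2: 471
3: —
4: —
5: 250 -> 915
6: 965 -> 783

4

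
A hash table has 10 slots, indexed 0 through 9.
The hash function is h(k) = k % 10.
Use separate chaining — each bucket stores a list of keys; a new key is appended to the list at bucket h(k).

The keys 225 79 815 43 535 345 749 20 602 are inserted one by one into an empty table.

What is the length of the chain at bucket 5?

Insert 225: h=5, bucket 5 empty -> new chain.
Insert 79: h=9, bucket 9 empty -> new chain.
Insert 815: h=5, bucket 5 nonempty -> append to chain.
Insert 43: h=3, bucket 3 empty -> new chain.
Insert 535: h=5, bucket 5 nonempty -> append to chain.
Insert 345: h=5, bucket 5 nonempty -> append to chain.
Insert 749: h=9, bucket 9 nonempty -> append to chain.
Insert 20: h=0, bucket 0 empty -> new chain.
Insert 602: h=2, bucket 2 empty -> new chain.
Final buckets:
0: 20
1: .
2: 602
3: 43
4: .
5: 225 -> 815 -> 535 -> 345
6: .
7: .
8: .
9: 79 -> 749

4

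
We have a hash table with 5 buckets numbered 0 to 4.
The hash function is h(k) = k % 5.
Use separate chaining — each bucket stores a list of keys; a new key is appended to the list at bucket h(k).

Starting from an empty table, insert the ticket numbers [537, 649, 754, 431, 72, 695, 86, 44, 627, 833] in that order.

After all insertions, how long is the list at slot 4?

3

Insert 537: h=2, bucket 2 empty → new chain.
Insert 649: h=4, bucket 4 empty → new chain.
Insert 754: h=4, bucket 4 nonempty → append to chain.
Insert 431: h=1, bucket 1 empty → new chain.
Insert 72: h=2, bucket 2 nonempty → append to chain.
Insert 695: h=0, bucket 0 empty → new chain.
Insert 86: h=1, bucket 1 nonempty → append to chain.
Insert 44: h=4, bucket 4 nonempty → append to chain.
Insert 627: h=2, bucket 2 nonempty → append to chain.
Insert 833: h=3, bucket 3 empty → new chain.
Final buckets:
0: 695
1: 431 -> 86
2: 537 -> 72 -> 627
3: 833
4: 649 -> 754 -> 44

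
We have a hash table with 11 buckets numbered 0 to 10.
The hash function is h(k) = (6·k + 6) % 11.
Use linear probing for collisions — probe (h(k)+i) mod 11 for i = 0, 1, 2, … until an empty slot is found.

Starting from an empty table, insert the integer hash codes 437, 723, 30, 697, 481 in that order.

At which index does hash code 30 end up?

1

437 hashes to 10; slot 10 is free → place at 10.
723 hashes to 10; 10 taken → place at 0.
30 hashes to 10; 10,0 taken → place at 1.
697 hashes to 8; slot 8 is free → place at 8.
481 hashes to 10; 10,0,1 taken → place at 2.
Table: [723, 30, 481, —, —, —, —, —, 697, —, 437]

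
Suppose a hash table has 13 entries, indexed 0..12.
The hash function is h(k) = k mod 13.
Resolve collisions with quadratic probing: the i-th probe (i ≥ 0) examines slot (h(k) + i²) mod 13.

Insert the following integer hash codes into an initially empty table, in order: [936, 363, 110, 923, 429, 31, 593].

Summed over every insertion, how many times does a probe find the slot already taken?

Insert 936: h=0, slot 0 empty → index 0.
Insert 363: h=12, slot 12 empty → index 12.
Insert 110: h=6, slot 6 empty → index 6.
Insert 923: h=0, slot 0 occupied → index 1.
Insert 429: h=0, slots 0,1 occupied → index 4.
Insert 31: h=5, slot 5 empty → index 5.
Insert 593: h=8, slot 8 empty → index 8.
Table: [936, 923, ., ., 429, 31, 110, ., 593, ., ., ., 363]

3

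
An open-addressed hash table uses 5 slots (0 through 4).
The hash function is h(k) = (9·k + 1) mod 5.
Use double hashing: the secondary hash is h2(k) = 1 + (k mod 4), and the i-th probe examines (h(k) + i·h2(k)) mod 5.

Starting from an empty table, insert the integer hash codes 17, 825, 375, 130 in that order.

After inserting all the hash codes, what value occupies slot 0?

375

Insert 17: h=4, slot 4 empty -> index 4.
Insert 825: h=1, slot 1 empty -> index 1.
Insert 375: h=1, h2=4, slot 1 occupied -> index 0.
Insert 130: h=1, h2=3, slots 1,4 occupied -> index 2.
Table: [375, 825, 130, —, 17]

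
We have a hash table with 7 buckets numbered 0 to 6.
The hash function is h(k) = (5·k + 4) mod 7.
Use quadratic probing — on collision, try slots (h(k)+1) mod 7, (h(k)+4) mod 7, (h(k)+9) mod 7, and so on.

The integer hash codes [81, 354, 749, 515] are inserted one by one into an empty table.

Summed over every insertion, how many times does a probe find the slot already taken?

81: h=3 -> slot 3
354: h=3, probe 3,4 -> slot 4
749: h=4, probe 4,5 -> slot 5
515: h=3, probe 3,4,0 -> slot 0
Table: [515, -, -, 81, 354, 749, -]

4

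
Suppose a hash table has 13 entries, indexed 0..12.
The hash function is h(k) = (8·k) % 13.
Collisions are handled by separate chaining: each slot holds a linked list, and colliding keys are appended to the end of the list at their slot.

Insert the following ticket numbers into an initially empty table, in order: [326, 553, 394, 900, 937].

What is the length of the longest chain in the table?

2

326 → bucket 8
553 → bucket 4
394 → bucket 6
900 → bucket 11
937 → bucket 8 (collision)
Final buckets:
0: ∅
1: ∅
2: ∅
3: ∅
4: 553
5: ∅
6: 394
7: ∅
8: 326 -> 937
9: ∅
10: ∅
11: 900
12: ∅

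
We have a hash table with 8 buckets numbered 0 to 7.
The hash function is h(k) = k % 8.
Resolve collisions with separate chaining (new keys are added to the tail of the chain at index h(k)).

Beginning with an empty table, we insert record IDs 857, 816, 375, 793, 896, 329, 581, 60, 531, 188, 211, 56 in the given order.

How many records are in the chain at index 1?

3

857 -> bucket 1
816 -> bucket 0
375 -> bucket 7
793 -> bucket 1 (collision)
896 -> bucket 0 (collision)
329 -> bucket 1 (collision)
581 -> bucket 5
60 -> bucket 4
531 -> bucket 3
188 -> bucket 4 (collision)
211 -> bucket 3 (collision)
56 -> bucket 0 (collision)
Final buckets:
0: 816 -> 896 -> 56
1: 857 -> 793 -> 329
2: _
3: 531 -> 211
4: 60 -> 188
5: 581
6: _
7: 375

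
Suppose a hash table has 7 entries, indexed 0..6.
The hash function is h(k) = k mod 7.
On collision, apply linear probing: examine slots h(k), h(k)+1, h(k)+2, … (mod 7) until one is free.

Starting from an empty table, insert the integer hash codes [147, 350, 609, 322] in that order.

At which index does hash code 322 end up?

3

147 hashes to 0; slot 0 is free → place at 0.
350 hashes to 0; 0 taken → place at 1.
609 hashes to 0; 0,1 taken → place at 2.
322 hashes to 0; 0,1,2 taken → place at 3.
Table: [147, 350, 609, 322, ., ., .]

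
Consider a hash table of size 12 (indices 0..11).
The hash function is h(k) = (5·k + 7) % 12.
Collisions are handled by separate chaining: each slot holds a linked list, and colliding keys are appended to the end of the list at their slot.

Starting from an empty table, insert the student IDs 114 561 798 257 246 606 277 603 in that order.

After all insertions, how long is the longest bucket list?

4

114 → bucket 1
561 → bucket 4
798 → bucket 1 (collision)
257 → bucket 8
246 → bucket 1 (collision)
606 → bucket 1 (collision)
277 → bucket 0
603 → bucket 10
Final buckets:
0: 277
1: 114 -> 798 -> 246 -> 606
2: _
3: _
4: 561
5: _
6: _
7: _
8: 257
9: _
10: 603
11: _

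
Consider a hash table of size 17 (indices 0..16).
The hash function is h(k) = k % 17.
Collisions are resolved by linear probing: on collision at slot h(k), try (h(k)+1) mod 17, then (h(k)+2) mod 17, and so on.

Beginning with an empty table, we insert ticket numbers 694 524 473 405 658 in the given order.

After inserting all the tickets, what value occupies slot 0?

694 hashes to 14; slot 14 is free -> place at 14.
524 hashes to 14; 14 taken -> place at 15.
473 hashes to 14; 14,15 taken -> place at 16.
405 hashes to 14; 14,15,16 taken -> place at 0.
658 hashes to 12; slot 12 is free -> place at 12.
Table: [405, —, —, —, —, —, —, —, —, —, —, —, 658, —, 694, 524, 473]

405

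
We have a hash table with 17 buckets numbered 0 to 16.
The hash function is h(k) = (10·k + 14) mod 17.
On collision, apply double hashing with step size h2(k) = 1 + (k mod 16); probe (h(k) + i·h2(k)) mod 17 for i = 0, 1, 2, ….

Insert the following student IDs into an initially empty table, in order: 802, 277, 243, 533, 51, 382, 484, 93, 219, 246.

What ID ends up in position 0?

802 hashes to 10; slot 10 is free -> place at 10.
277 hashes to 13; slot 13 is free -> place at 13.
243 hashes to 13, h2=4; 13 taken -> place at 0.
533 hashes to 6; slot 6 is free -> place at 6.
51 hashes to 14; slot 14 is free -> place at 14.
382 hashes to 9; slot 9 is free -> place at 9.
484 hashes to 9, h2=5; 9,14 taken -> place at 2.
93 hashes to 9, h2=14; 9,6 taken -> place at 3.
219 hashes to 11; slot 11 is free -> place at 11.
246 hashes to 9, h2=7; 9 taken -> place at 16.
Table: [243, _, 484, 93, _, _, 533, _, _, 382, 802, 219, _, 277, 51, _, 246]

243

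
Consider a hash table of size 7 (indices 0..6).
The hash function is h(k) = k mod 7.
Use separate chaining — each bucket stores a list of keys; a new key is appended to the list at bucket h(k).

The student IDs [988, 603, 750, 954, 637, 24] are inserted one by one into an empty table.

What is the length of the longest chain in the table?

3

988 → bucket 1
603 → bucket 1 (collision)
750 → bucket 1 (collision)
954 → bucket 2
637 → bucket 0
24 → bucket 3
Final buckets:
0: 637
1: 988 -> 603 -> 750
2: 954
3: 24
4: .
5: .
6: .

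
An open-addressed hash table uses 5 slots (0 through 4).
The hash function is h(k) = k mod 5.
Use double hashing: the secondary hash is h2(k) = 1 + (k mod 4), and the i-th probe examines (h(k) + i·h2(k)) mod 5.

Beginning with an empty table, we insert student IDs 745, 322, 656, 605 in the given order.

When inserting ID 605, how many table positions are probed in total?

3

Insert 745: h=0, slot 0 empty -> index 0.
Insert 322: h=2, slot 2 empty -> index 2.
Insert 656: h=1, slot 1 empty -> index 1.
Insert 605: h=0, h2=2, slots 0,2 occupied -> index 4.
Table: [745, 656, 322, -, 605]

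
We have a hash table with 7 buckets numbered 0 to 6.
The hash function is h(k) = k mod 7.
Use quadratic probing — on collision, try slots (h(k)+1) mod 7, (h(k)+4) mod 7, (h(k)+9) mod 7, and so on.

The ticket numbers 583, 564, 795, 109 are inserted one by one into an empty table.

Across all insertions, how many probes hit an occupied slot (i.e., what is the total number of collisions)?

3

Insert 583: h=2, slot 2 empty -> index 2.
Insert 564: h=4, slot 4 empty -> index 4.
Insert 795: h=4, slot 4 occupied -> index 5.
Insert 109: h=4, slots 4,5 occupied -> index 1.
Table: [∅, 109, 583, ∅, 564, 795, ∅]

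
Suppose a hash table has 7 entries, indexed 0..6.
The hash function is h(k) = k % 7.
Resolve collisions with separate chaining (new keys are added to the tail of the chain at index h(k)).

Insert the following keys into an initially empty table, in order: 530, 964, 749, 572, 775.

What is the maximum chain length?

4

530 -> bucket 5
964 -> bucket 5 (collision)
749 -> bucket 0
572 -> bucket 5 (collision)
775 -> bucket 5 (collision)
Final buckets:
0: 749
1: —
2: —
3: —
4: —
5: 530 -> 964 -> 572 -> 775
6: —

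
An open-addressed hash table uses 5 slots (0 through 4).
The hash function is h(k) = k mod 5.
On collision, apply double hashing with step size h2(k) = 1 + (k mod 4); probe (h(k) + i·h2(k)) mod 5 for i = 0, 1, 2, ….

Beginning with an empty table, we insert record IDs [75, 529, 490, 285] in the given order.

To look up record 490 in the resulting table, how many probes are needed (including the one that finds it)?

2

75: h=0 => slot 0
529: h=4 => slot 4
490: h=0, h2=3, probe 0,3 => slot 3
285: h=0, h2=2, probe 0,2 => slot 2
Table: [75, -, 285, 490, 529]
Lookup 490: h=0, h2=3, probe 0,3 → found at 3.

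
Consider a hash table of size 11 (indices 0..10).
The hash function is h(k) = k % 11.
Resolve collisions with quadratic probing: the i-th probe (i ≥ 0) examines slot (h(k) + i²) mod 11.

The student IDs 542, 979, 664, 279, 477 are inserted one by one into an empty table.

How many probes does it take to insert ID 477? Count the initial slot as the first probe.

3

542: h=3 => slot 3
979: h=0 => slot 0
664: h=4 => slot 4
279: h=4, probe 4,5 => slot 5
477: h=4, probe 4,5,8 => slot 8
Table: [979, ∅, ∅, 542, 664, 279, ∅, ∅, 477, ∅, ∅]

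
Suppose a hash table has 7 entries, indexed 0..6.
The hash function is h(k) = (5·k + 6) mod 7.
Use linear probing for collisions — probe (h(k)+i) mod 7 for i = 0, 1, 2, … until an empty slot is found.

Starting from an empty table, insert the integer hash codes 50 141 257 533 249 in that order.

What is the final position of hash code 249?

0

Insert 50: h=4, slot 4 empty → index 4.
Insert 141: h=4, slot 4 occupied → index 5.
Insert 257: h=3, slot 3 empty → index 3.
Insert 533: h=4, slots 4,5 occupied → index 6.
Insert 249: h=5, slots 5,6 occupied → index 0.
Table: [249, ∅, ∅, 257, 50, 141, 533]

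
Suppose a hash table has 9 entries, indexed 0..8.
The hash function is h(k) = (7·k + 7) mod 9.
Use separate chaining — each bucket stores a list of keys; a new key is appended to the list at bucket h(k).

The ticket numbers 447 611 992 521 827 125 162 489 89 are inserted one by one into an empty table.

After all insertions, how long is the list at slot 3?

Insert 447: h=4, bucket 4 empty -> new chain.
Insert 611: h=0, bucket 0 empty -> new chain.
Insert 992: h=3, bucket 3 empty -> new chain.
Insert 521: h=0, bucket 0 nonempty -> append to chain.
Insert 827: h=0, bucket 0 nonempty -> append to chain.
Insert 125: h=0, bucket 0 nonempty -> append to chain.
Insert 162: h=7, bucket 7 empty -> new chain.
Insert 489: h=1, bucket 1 empty -> new chain.
Insert 89: h=0, bucket 0 nonempty -> append to chain.
Final buckets:
0: 611 -> 521 -> 827 -> 125 -> 89
1: 489
2: ∅
3: 992
4: 447
5: ∅
6: ∅
7: 162
8: ∅

1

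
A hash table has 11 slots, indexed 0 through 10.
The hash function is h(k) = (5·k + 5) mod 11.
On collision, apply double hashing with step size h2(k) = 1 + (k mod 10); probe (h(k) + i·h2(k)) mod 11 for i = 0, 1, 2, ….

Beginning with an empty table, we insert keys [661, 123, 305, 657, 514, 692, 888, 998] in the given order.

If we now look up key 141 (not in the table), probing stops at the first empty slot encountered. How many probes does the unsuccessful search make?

Insert 661: h=10, slot 10 empty => index 10.
Insert 123: h=4, slot 4 empty => index 4.
Insert 305: h=1, slot 1 empty => index 1.
Insert 657: h=1, h2=8, slot 1 occupied => index 9.
Insert 514: h=1, h2=5, slot 1 occupied => index 6.
Insert 692: h=0, slot 0 empty => index 0.
Insert 888: h=1, h2=9, slots 1,10 occupied => index 8.
Insert 998: h=1, h2=9, slots 1,10,8,6,4 occupied => index 2.
Table: [692, 305, 998, _, 123, _, 514, _, 888, 657, 661]
Lookup 141: h=6, h2=2, probe 6,8,10,1,3 → slot 3 empty, not found.

5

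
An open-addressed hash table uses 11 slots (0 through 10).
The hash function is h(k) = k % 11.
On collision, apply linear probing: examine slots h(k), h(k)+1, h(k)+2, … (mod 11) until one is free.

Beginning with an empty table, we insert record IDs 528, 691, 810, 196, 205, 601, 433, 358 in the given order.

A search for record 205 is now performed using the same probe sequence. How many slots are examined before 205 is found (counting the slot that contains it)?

2

528: h=0 => slot 0
691: h=9 => slot 9
810: h=7 => slot 7
196: h=9, probe 9,10 => slot 10
205: h=7, probe 7,8 => slot 8
601: h=7, probe 7,8,9,10,0,1 => slot 1
433: h=4 => slot 4
358: h=6 => slot 6
Table: [528, 601, ., ., 433, ., 358, 810, 205, 691, 196]
Lookup 205: h=7, probe 7,8 → found at 8.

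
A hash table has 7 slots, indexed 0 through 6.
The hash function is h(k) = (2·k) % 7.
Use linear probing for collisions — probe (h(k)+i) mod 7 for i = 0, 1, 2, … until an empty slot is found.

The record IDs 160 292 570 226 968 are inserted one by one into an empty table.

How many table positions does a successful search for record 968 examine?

4

Insert 160: h=5, slot 5 empty => index 5.
Insert 292: h=3, slot 3 empty => index 3.
Insert 570: h=6, slot 6 empty => index 6.
Insert 226: h=4, slot 4 empty => index 4.
Insert 968: h=4, slots 4,5,6 occupied => index 0.
Table: [968, ., ., 292, 226, 160, 570]
Lookup 968: h=4, probe 4,5,6,0 → found at 0.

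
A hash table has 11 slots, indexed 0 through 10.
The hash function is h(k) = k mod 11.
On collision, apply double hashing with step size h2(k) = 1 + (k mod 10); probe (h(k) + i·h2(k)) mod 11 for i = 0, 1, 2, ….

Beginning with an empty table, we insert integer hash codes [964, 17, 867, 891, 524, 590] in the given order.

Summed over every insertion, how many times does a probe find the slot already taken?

2

964: h=7 -> slot 7
17: h=6 -> slot 6
867: h=9 -> slot 9
891: h=0 -> slot 0
524: h=7, h2=5, probe 7,1 -> slot 1
590: h=7, h2=1, probe 7,8 -> slot 8
Table: [891, 524, _, _, _, _, 17, 964, 590, 867, _]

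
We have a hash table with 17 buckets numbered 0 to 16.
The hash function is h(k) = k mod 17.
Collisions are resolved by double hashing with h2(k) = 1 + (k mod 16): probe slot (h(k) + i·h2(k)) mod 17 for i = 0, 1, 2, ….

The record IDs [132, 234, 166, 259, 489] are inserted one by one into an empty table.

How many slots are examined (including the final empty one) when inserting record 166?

132: h=13 -> slot 13
234: h=13, h2=11, probe 13,7 -> slot 7
166: h=13, h2=7, probe 13,3 -> slot 3
259: h=4 -> slot 4
489: h=13, h2=10, probe 13,6 -> slot 6
Table: [-, -, -, 166, 259, -, 489, 234, -, -, -, -, -, 132, -, -, -]

2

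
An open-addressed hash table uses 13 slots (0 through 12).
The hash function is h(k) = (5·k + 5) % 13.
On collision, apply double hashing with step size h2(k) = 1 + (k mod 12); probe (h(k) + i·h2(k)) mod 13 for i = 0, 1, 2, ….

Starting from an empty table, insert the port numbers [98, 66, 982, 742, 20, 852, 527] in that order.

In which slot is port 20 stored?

6

98: h=1 => slot 1
66: h=10 => slot 10
982: h=1, h2=11, probe 1,12 => slot 12
742: h=10, h2=11, probe 10,8 => slot 8
20: h=1, h2=9, probe 1,10,6 => slot 6
852: h=1, h2=1, probe 1,2 => slot 2
527: h=1, h2=12, probe 1,0 => slot 0
Table: [527, 98, 852, ∅, ∅, ∅, 20, ∅, 742, ∅, 66, ∅, 982]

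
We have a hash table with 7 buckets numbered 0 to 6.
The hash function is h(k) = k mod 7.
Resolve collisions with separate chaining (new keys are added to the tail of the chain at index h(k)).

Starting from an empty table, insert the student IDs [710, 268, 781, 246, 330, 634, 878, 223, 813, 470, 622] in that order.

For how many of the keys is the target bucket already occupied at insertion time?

6

Insert 710: h=3, bucket 3 empty -> new chain.
Insert 268: h=2, bucket 2 empty -> new chain.
Insert 781: h=4, bucket 4 empty -> new chain.
Insert 246: h=1, bucket 1 empty -> new chain.
Insert 330: h=1, bucket 1 nonempty -> append to chain.
Insert 634: h=4, bucket 4 nonempty -> append to chain.
Insert 878: h=3, bucket 3 nonempty -> append to chain.
Insert 223: h=6, bucket 6 empty -> new chain.
Insert 813: h=1, bucket 1 nonempty -> append to chain.
Insert 470: h=1, bucket 1 nonempty -> append to chain.
Insert 622: h=6, bucket 6 nonempty -> append to chain.
Final buckets:
0: ∅
1: 246 -> 330 -> 813 -> 470
2: 268
3: 710 -> 878
4: 781 -> 634
5: ∅
6: 223 -> 622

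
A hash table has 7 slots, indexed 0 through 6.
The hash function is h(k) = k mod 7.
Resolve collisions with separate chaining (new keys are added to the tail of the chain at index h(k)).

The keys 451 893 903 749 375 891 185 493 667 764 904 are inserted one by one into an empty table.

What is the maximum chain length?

Insert 451: h=3, bucket 3 empty -> new chain.
Insert 893: h=4, bucket 4 empty -> new chain.
Insert 903: h=0, bucket 0 empty -> new chain.
Insert 749: h=0, bucket 0 nonempty -> append to chain.
Insert 375: h=4, bucket 4 nonempty -> append to chain.
Insert 891: h=2, bucket 2 empty -> new chain.
Insert 185: h=3, bucket 3 nonempty -> append to chain.
Insert 493: h=3, bucket 3 nonempty -> append to chain.
Insert 667: h=2, bucket 2 nonempty -> append to chain.
Insert 764: h=1, bucket 1 empty -> new chain.
Insert 904: h=1, bucket 1 nonempty -> append to chain.
Final buckets:
0: 903 -> 749
1: 764 -> 904
2: 891 -> 667
3: 451 -> 185 -> 493
4: 893 -> 375
5: .
6: .

3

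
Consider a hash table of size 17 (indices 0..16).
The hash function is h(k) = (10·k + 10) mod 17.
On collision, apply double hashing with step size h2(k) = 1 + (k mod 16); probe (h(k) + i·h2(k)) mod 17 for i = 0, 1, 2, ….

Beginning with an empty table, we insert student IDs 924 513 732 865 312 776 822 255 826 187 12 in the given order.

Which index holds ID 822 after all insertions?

924: h=2 → slot 2
513: h=6 → slot 6
732: h=3 → slot 3
865: h=7 → slot 7
312: h=2, h2=9, probe 2,11 → slot 11
776: h=1 → slot 1
822: h=2, h2=7, probe 2,9 → slot 9
255: h=10 → slot 10
826: h=8 → slot 8
187: h=10, h2=12, probe 10,5 → slot 5
12: h=11, h2=13, probe 11,7,3,16 → slot 16
Table: [., 776, 924, 732, ., 187, 513, 865, 826, 822, 255, 312, ., ., ., ., 12]

9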